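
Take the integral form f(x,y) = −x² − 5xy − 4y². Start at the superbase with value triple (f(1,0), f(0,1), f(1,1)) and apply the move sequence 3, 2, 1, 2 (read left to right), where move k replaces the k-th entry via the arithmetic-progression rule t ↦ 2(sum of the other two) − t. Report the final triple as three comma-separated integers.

start (-1,-4,-10) = (f(1,0),f(0,1),f(1,1))
replace slot 3: 2·((-1)+(-4)) − (-10) = 0 → (-1,-4,0)
replace slot 2: 2·((-1)+0) − (-4) = 2 → (-1,2,0)
replace slot 1: 2·(2+0) − (-1) = 5 → (5,2,0)
replace slot 2: 2·(5+0) − 2 = 8 → (5,8,0)

5,8,0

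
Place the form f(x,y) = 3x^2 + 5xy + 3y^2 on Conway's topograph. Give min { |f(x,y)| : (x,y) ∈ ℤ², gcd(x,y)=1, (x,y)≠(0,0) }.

translate: b→-1 (≡5 mod 6), so (3,5,3)→(3,-1,1)
flip: (3,-1,1)→(1,1,3)
reduced (well bottom): (1,1,3) with a≤c, −a<b≤a
well minimum = a = 1

1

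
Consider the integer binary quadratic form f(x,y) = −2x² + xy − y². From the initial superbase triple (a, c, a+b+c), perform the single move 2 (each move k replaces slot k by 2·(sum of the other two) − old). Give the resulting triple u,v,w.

start (-2,-1,-2) = (f(1,0),f(0,1),f(1,1))
replace slot 2: 2·((-2)+(-2)) − (-1) = -7 → (-2,-7,-2)

-2,-7,-2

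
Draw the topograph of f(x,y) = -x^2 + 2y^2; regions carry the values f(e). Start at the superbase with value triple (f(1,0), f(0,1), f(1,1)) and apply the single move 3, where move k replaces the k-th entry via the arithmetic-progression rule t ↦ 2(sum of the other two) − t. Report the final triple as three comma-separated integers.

start (-1,2,1) = (f(1,0),f(0,1),f(1,1))
replace slot 3: 2·((-1)+2) − 1 = 1 → (-1,2,1)

-1,2,1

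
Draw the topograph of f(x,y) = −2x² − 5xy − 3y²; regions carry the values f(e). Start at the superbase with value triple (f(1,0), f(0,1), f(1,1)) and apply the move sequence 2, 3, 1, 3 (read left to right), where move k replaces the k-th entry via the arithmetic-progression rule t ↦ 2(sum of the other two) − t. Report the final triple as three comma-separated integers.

start (-2,-3,-10) = (f(1,0),f(0,1),f(1,1))
replace slot 2: 2·((-2)+(-10)) − (-3) = -21 → (-2,-21,-10)
replace slot 3: 2·((-2)+(-21)) − (-10) = -36 → (-2,-21,-36)
replace slot 1: 2·((-21)+(-36)) − (-2) = -112 → (-112,-21,-36)
replace slot 3: 2·((-112)+(-21)) − (-36) = -230 → (-112,-21,-230)

-112,-21,-230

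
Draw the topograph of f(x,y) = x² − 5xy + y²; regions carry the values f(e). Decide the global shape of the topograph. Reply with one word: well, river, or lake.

D = b²−4ac = (-5)² − 4·1·1 = 21
D > 0 non-square ⇒ indefinite ⇒ periodic river

river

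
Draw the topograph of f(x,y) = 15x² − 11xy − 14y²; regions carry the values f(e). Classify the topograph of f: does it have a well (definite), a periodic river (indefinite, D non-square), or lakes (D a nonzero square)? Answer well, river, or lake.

D = b²−4ac = (-11)² − 4·15·(-14) = 961
D = 31² is a perfect square ⇒ form factors over ℤ ⇒ lakes

lake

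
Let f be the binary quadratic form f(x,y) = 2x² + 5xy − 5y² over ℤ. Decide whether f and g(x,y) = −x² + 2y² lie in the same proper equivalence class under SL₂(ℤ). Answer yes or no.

D₁ = 65, D₂ = 8
discriminants differ ⇒ not SL₂(ℤ)-equivalent

no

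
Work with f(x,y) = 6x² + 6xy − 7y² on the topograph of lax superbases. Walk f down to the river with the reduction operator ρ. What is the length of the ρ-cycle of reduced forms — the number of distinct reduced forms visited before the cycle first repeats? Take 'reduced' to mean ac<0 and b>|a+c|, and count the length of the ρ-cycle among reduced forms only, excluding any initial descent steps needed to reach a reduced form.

D = 204, ⌊√D⌋ = 14
river: ρ → (-7,8,5)
river: ρ → (5,12,-3)
river: ρ → (-3,12,5)
river: ρ → (5,8,-7)
river: ρ → (-7,6,6)
river: ρ → (6,6,-7)
ρ-cycle length = 6 (tail of 0 descent steps not counted)

6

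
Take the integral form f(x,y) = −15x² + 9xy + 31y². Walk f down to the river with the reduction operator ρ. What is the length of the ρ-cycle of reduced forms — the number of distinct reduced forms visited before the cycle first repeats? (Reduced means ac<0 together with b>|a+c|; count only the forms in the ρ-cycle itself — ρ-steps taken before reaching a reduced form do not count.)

D = 1941, ⌊√D⌋ = 44
descent: ρ → (31,-9,-15)
descent: ρ → (-15,39,7)  [lands on river]
river: ρ → (7,31,-35)
river: ρ → (-35,39,3)
river: ρ → (3,39,-35)
river: ρ → (-35,31,7)
river: ρ → (7,39,-15)
river: ρ → (-15,21,25)
river: ρ → (25,29,-11)
river: ρ → (-11,37,13)
river: ρ → (13,41,-5)
river: ρ → (-5,39,21)
river: ρ → (21,3,-23)
river: ρ → (-23,43,1)
river: ρ → (1,43,-23)
river: ρ → (-23,3,21)
river: ρ → (21,39,-5)
river: ρ → (-5,41,13)
river: ρ → (13,37,-11)
river: ρ → (-11,29,25)
river: ρ → (25,21,-15)
ρ-cycle length = 20 (tail of 2 descent steps not counted)

20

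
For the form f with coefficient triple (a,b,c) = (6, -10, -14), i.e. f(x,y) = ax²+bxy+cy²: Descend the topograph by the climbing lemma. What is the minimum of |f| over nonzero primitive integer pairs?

descent: ρ → (-14,10,6)  [lands on river]
river: ρ → (6,14,-10)
river: ρ → (-10,6,10)
river: ρ → (10,14,-6)
river: ρ → (-6,10,14)
river: ρ → (14,18,-2)
river: ρ → (-2,18,14)
river: ρ → (14,10,-6)
river: ρ → (-6,14,10)
river: ρ → (10,6,-10)
river: ρ → (-10,14,6)
river: ρ → (6,10,-14)
river: ρ → (-14,18,2)
river: ρ → (2,18,-14)
closes: descent 1, river 14
min |a| on river = 2

2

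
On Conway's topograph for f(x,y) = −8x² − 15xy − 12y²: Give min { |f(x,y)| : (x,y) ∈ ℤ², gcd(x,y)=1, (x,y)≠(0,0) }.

translate: b→-1 (≡15 mod 16), so (8,15,12)→(8,-1,5)
flip: (8,-1,5)→(5,1,8)
reduced (well bottom): (5,1,8) with a≤c, −a<b≤a
well minimum |f| = |-5| = 5 (negative-definite)

5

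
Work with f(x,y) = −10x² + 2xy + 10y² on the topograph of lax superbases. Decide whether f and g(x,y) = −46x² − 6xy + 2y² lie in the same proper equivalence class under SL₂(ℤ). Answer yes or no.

D₁ = 404, D₂ = 404
river cycle of f (length 6): (10, 18, -2), (-2, 18, 10), (10, 2, -10), (-10, 18, 2), (2, 18, -10), (-10, 2, 10)
river cycle of g (length 6): (2, 18, -10), (-10, 2, 10), (10, 18, -2), (-2, 18, 10), (10, 2, -10), (-10, 18, 2)
cycles coincide ⇒ equivalent

yes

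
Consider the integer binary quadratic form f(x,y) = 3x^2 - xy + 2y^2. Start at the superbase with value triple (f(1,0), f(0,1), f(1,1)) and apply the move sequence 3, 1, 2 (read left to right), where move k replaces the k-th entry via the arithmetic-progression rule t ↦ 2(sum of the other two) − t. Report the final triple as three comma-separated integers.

start (3,2,4) = (f(1,0),f(0,1),f(1,1))
replace slot 3: 2·(3+2) − 4 = 6 → (3,2,6)
replace slot 1: 2·(2+6) − 3 = 13 → (13,2,6)
replace slot 2: 2·(13+6) − 2 = 36 → (13,36,6)

13,36,6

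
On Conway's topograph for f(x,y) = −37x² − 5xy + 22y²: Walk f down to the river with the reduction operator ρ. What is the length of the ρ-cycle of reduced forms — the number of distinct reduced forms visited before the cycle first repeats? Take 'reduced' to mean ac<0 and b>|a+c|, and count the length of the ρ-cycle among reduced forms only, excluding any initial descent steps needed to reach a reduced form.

D = 3281, ⌊√D⌋ = 57
descent: ρ → (22,49,-10)  [lands on river]
river: ρ → (-10,51,17)
river: ρ → (17,51,-10)
river: ρ → (-10,49,22)
river: ρ → (22,39,-20)
river: ρ → (-20,41,20)
river: ρ → (20,39,-22)
river: ρ → (-22,49,10)
river: ρ → (10,51,-17)
river: ρ → (-17,51,10)
river: ρ → (10,49,-22)
river: ρ → (-22,39,20)
river: ρ → (20,41,-20)
river: ρ → (-20,39,22)
ρ-cycle length = 14 (tail of 1 descent step not counted)

14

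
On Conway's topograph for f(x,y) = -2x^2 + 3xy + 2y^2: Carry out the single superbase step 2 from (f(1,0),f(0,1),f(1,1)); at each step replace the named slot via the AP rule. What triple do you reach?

start (-2,2,3) = (f(1,0),f(0,1),f(1,1))
replace slot 2: 2·((-2)+3) − 2 = 0 → (-2,0,3)

-2,0,3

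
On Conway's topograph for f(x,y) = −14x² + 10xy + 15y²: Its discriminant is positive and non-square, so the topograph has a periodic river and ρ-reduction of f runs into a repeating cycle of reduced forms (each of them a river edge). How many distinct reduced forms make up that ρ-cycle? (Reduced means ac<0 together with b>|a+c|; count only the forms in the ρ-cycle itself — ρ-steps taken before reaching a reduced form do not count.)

D = 940, ⌊√D⌋ = 30
river: ρ → (15,20,-9)
river: ρ → (-9,16,19)
river: ρ → (19,22,-6)
river: ρ → (-6,26,11)
river: ρ → (11,18,-14)
river: ρ → (-14,10,15)
ρ-cycle length = 6 (tail of 0 descent steps not counted)

6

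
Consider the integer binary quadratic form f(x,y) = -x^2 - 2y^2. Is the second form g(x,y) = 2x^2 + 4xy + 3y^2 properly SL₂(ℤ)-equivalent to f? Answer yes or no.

D₁ = -8, D₂ = -8
f is negative-definite; reduce −f:
−f: reduced (well bottom): (1,0,2) with a≤c, −a<b≤a
flip sign back: reduced form of f is (-1,0,-2)
g: translate: b→0 (≡4 mod 4), so (2,4,3)→(2,0,1)
g: flip: (2,0,1)→(1,0,2)
g: reduced (well bottom): (1,0,2) with a≤c, −a<b≤a
reduced forms (-1, 0, -2) vs (1, 0, 2) ⇒ inequivalent

no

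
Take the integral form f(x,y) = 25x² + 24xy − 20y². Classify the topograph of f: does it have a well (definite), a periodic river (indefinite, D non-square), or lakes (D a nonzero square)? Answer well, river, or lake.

D = b²−4ac = 24² − 4·25·(-20) = 2576
D > 0 non-square ⇒ indefinite ⇒ periodic river

river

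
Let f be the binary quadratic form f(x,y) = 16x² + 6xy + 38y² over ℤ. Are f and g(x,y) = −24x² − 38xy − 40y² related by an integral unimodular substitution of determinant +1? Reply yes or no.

D₁ = -2396, D₂ = -2396
f: reduced (well bottom): (16,6,38) with a≤c, −a<b≤a
g is negative-definite; reduce −g:
−g: translate: b→-10 (≡38 mod 48), so (24,38,40)→(24,-10,26)
−g: reduced (well bottom): (24,-10,26) with a≤c, −a<b≤a
flip sign back: reduced form of g is (-24,10,-26)
reduced forms (16, 6, 38) vs (-24, 10, -26) ⇒ inequivalent

no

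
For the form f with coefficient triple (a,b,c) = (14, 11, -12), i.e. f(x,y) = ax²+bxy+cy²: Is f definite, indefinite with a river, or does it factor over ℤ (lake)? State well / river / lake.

D = b²−4ac = 11² − 4·14·(-12) = 793
D > 0 non-square ⇒ indefinite ⇒ periodic river

river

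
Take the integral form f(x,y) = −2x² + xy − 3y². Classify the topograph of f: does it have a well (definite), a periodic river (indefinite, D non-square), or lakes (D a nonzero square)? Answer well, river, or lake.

D = b²−4ac = 1² − 4·(-2)·(-3) = -23
D < 0 ⇒ definite ⇒ every region one sign ⇒ single well

well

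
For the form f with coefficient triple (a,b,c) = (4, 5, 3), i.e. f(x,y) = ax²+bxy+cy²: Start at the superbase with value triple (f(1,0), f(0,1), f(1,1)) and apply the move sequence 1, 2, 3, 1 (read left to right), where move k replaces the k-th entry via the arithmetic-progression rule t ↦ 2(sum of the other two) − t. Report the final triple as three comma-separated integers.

start (4,3,12) = (f(1,0),f(0,1),f(1,1))
replace slot 1: 2·(3+12) − 4 = 26 → (26,3,12)
replace slot 2: 2·(26+12) − 3 = 73 → (26,73,12)
replace slot 3: 2·(26+73) − 12 = 186 → (26,73,186)
replace slot 1: 2·(73+186) − 26 = 492 → (492,73,186)

492,73,186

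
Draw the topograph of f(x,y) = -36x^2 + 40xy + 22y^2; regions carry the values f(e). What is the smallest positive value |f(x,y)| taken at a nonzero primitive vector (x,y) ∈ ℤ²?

river: ρ → (22,48,-28)
river: ρ → (-28,64,6)
river: ρ → (6,68,-6)
river: ρ → (-6,64,28)
river: ρ → (28,48,-22)
river: ρ → (-22,40,36)
river: ρ → (36,32,-26)
river: ρ → (-26,20,42)
river: ρ → (42,64,-4)
river: ρ → (-4,64,42)
river: ρ → (42,20,-26)
river: ρ → (-26,32,36)
river: ρ → (36,40,-22)
river: ρ → (-22,48,28)
river: ρ → (28,64,-6)
river: ρ → (-6,68,6)
river: ρ → (6,64,-28)
river: ρ → (-28,48,22)
river: ρ → (22,40,-36)
river: ρ → (-36,32,26)
river: ρ → (26,20,-42)
river: ρ → (-42,64,4)
river: ρ → (4,64,-42)
river: ρ → (-42,20,26)
river: ρ → (26,32,-36)
river: ρ → (-36,40,22)
closes: descent 0, river 26
min |a| on river = 4

4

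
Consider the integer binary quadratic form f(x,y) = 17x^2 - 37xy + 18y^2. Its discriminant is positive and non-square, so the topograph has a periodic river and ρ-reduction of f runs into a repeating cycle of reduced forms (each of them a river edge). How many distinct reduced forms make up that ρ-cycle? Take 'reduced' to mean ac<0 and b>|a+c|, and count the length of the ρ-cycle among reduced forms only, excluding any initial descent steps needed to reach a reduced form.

D = 145, ⌊√D⌋ = 12
descent: ρ → (18,1,-2)
descent: ρ → (-2,11,3)  [lands on river]
river: ρ → (3,7,-8)
river: ρ → (-8,9,2)
river: ρ → (2,11,-3)
river: ρ → (-3,7,8)
river: ρ → (8,9,-2)
ρ-cycle length = 6 (tail of 2 descent steps not counted)

6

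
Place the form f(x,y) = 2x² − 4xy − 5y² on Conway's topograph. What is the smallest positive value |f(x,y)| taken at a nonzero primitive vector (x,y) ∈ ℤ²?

descent: ρ → (-5,4,2)  [lands on river]
river: ρ → (2,4,-5)
river: ρ → (-5,6,1)
river: ρ → (1,6,-5)
closes: descent 1, river 4
min |a| on river = 1

1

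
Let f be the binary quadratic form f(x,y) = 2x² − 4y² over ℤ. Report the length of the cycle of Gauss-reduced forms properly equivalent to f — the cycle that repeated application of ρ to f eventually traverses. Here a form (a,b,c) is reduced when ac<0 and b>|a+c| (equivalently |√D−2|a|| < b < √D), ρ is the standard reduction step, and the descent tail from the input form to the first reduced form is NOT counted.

D = 32, ⌊√D⌋ = 5
descent: ρ → (-4,0,2)
descent: ρ → (2,4,-2)  [lands on river]
river: ρ → (-2,4,2)
ρ-cycle length = 2 (tail of 2 descent steps not counted)

2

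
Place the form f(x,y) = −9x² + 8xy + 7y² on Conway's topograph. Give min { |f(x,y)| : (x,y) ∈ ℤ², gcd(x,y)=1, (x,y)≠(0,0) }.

river: ρ → (7,6,-10)
river: ρ → (-10,14,3)
river: ρ → (3,16,-5)
river: ρ → (-5,14,6)
river: ρ → (6,10,-9)
river: ρ → (-9,8,7)
closes: descent 0, river 6
min |a| on river = 3

3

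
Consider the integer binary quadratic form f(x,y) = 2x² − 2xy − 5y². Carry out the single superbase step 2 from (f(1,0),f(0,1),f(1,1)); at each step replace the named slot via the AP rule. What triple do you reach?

start (2,-5,-5) = (f(1,0),f(0,1),f(1,1))
replace slot 2: 2·(2+(-5)) − (-5) = -1 → (2,-1,-5)

2,-1,-5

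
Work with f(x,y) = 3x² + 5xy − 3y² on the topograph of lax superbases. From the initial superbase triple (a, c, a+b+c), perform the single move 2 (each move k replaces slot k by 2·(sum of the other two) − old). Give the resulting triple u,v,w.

start (3,-3,5) = (f(1,0),f(0,1),f(1,1))
replace slot 2: 2·(3+5) − (-3) = 19 → (3,19,5)

3,19,5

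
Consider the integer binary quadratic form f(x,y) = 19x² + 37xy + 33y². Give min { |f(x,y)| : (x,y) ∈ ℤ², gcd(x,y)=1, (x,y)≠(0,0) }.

translate: b→-1 (≡37 mod 38), so (19,37,33)→(19,-1,15)
flip: (19,-1,15)→(15,1,19)
reduced (well bottom): (15,1,19) with a≤c, −a<b≤a
well minimum = a = 15

15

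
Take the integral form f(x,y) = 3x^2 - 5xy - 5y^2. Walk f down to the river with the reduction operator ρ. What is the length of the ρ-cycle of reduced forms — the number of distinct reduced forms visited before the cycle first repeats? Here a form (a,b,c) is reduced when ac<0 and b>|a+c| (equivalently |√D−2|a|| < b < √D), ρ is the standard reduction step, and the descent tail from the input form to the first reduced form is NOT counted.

D = 85, ⌊√D⌋ = 9
descent: ρ → (-5,5,3)  [lands on river]
river: ρ → (3,7,-3)
river: ρ → (-3,5,5)
river: ρ → (5,5,-3)
river: ρ → (-3,7,3)
river: ρ → (3,5,-5)
ρ-cycle length = 6 (tail of 1 descent step not counted)

6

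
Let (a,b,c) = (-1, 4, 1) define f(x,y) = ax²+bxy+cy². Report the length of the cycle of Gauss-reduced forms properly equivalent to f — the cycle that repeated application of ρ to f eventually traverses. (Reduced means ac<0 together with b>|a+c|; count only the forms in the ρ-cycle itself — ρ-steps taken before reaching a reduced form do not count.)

D = 20, ⌊√D⌋ = 4
river: ρ → (1,4,-1)
river: ρ → (-1,4,1)
ρ-cycle length = 2 (tail of 0 descent steps not counted)

2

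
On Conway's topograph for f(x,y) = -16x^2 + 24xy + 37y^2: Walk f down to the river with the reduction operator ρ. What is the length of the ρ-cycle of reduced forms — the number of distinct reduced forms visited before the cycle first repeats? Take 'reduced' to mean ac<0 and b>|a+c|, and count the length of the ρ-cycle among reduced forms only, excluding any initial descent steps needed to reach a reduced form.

D = 2944, ⌊√D⌋ = 54
river: ρ → (37,50,-3)
river: ρ → (-3,52,20)
river: ρ → (20,28,-27)
river: ρ → (-27,26,21)
river: ρ → (21,16,-32)
river: ρ → (-32,48,5)
river: ρ → (5,52,-12)
river: ρ → (-12,44,21)
river: ρ → (21,40,-16)
river: ρ → (-16,24,37)
ρ-cycle length = 10 (tail of 0 descent steps not counted)

10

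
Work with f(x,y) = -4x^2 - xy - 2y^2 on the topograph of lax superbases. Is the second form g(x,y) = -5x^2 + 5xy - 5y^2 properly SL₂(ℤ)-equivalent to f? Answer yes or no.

D₁ = -31, D₂ = -75
discriminants differ ⇒ not SL₂(ℤ)-equivalent

no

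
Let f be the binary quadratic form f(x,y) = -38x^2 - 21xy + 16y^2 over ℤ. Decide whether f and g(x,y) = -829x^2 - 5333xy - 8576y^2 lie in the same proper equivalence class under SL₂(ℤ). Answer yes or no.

D₁ = 2873, D₂ = 2873
river cycle of f (length 6): (16, 53, -1), (-1, 53, 16), (16, 43, -16), (-16, 53, 1), (1, 53, -16), (-16, 43, 16)
river cycle of g (length 6): (16, 53, -1), (-1, 53, 16), (16, 43, -16), (-16, 53, 1), (1, 53, -16), (-16, 43, 16)
cycles coincide ⇒ equivalent

yes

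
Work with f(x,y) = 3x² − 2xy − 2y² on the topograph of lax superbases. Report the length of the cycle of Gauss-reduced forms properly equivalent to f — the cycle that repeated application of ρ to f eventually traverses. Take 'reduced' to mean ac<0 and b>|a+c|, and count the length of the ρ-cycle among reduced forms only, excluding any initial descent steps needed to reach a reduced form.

D = 28, ⌊√D⌋ = 5
descent: ρ → (-2,2,3)  [lands on river]
river: ρ → (3,4,-1)
river: ρ → (-1,4,3)
river: ρ → (3,2,-2)
ρ-cycle length = 4 (tail of 1 descent step not counted)

4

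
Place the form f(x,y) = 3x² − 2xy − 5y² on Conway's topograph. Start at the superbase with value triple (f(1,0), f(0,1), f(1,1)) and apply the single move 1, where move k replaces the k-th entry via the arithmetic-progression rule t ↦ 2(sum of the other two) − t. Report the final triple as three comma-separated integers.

start (3,-5,-4) = (f(1,0),f(0,1),f(1,1))
replace slot 1: 2·((-5)+(-4)) − 3 = -21 → (-21,-5,-4)

-21,-5,-4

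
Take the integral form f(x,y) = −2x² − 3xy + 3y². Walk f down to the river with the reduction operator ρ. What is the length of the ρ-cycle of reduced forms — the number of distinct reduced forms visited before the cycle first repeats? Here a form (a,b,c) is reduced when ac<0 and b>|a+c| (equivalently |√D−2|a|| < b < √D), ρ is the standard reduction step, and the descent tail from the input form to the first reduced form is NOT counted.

D = 33, ⌊√D⌋ = 5
descent: ρ → (3,3,-2)  [lands on river]
river: ρ → (-2,5,1)
river: ρ → (1,5,-2)
river: ρ → (-2,3,3)
ρ-cycle length = 4 (tail of 1 descent step not counted)

4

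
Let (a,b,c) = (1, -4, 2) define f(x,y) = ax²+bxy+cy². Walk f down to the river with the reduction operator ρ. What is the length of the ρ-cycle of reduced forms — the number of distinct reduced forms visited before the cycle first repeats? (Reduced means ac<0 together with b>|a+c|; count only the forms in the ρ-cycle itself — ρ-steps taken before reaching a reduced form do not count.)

D = 8, ⌊√D⌋ = 2
descent: ρ → (2,0,-1)
descent: ρ → (-1,2,1)  [lands on river]
river: ρ → (1,2,-1)
ρ-cycle length = 2 (tail of 2 descent steps not counted)

2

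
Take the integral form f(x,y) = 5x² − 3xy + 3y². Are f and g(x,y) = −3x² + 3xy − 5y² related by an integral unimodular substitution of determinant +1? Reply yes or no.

D₁ = -51, D₂ = -51
f: flip: (5,-3,3)→(3,3,5)
f: reduced (well bottom): (3,3,5) with a≤c, −a<b≤a
g is negative-definite; reduce −g:
−g: translate: b→3 (≡-3 mod 6), so (3,-3,5)→(3,3,5)
−g: reduced (well bottom): (3,3,5) with a≤c, −a<b≤a
flip sign back: reduced form of g is (-3,-3,-5)
reduced forms (3, 3, 5) vs (-3, -3, -5) ⇒ inequivalent

no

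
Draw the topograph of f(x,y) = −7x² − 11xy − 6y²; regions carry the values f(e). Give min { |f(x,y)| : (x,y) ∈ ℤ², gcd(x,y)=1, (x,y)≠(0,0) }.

translate: b→-3 (≡11 mod 14), so (7,11,6)→(7,-3,2)
flip: (7,-3,2)→(2,3,7)
translate: b→-1 (≡3 mod 4), so (2,3,7)→(2,-1,6)
reduced (well bottom): (2,-1,6) with a≤c, −a<b≤a
well minimum |f| = |-2| = 2 (negative-definite)

2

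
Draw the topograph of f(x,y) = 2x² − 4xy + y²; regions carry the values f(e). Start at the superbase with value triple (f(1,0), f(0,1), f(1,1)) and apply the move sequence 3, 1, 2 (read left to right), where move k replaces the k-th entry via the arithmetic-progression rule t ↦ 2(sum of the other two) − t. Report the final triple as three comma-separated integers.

start (2,1,-1) = (f(1,0),f(0,1),f(1,1))
replace slot 3: 2·(2+1) − (-1) = 7 → (2,1,7)
replace slot 1: 2·(1+7) − 2 = 14 → (14,1,7)
replace slot 2: 2·(14+7) − 1 = 41 → (14,41,7)

14,41,7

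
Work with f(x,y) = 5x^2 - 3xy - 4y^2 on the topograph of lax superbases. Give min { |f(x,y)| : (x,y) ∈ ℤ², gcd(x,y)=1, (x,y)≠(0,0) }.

descent: ρ → (-4,3,5)  [lands on river]
river: ρ → (5,7,-2)
river: ρ → (-2,9,1)
river: ρ → (1,9,-2)
river: ρ → (-2,7,5)
river: ρ → (5,3,-4)
river: ρ → (-4,5,4)
river: ρ → (4,3,-5)
river: ρ → (-5,7,2)
river: ρ → (2,9,-1)
river: ρ → (-1,9,2)
river: ρ → (2,7,-5)
river: ρ → (-5,3,4)
river: ρ → (4,5,-4)
closes: descent 1, river 14
min |a| on river = 1

1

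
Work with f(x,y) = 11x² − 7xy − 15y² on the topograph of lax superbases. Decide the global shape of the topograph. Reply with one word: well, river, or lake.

D = b²−4ac = (-7)² − 4·11·(-15) = 709
D > 0 non-square ⇒ indefinite ⇒ periodic river

river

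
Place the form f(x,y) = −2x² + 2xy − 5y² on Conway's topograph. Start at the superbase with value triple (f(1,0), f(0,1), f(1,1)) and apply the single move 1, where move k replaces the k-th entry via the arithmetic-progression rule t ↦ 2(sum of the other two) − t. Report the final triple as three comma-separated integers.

start (-2,-5,-5) = (f(1,0),f(0,1),f(1,1))
replace slot 1: 2·((-5)+(-5)) − (-2) = -18 → (-18,-5,-5)

-18,-5,-5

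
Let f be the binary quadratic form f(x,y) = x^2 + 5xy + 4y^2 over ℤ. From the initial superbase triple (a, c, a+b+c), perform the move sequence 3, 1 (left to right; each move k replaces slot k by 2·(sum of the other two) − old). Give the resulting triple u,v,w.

start (1,4,10) = (f(1,0),f(0,1),f(1,1))
replace slot 3: 2·(1+4) − 10 = 0 → (1,4,0)
replace slot 1: 2·(4+0) − 1 = 7 → (7,4,0)

7,4,0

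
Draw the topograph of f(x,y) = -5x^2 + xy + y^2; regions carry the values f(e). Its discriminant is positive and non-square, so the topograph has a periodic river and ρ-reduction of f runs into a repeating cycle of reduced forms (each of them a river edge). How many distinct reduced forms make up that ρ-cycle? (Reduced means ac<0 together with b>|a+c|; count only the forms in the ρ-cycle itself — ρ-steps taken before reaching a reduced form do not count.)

D = 21, ⌊√D⌋ = 4
descent: ρ → (1,3,-3)  [lands on river]
river: ρ → (-3,3,1)
ρ-cycle length = 2 (tail of 1 descent step not counted)

2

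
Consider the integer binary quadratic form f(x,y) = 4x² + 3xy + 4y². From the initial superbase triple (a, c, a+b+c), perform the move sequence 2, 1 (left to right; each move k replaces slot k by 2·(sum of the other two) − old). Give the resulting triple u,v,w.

start (4,4,11) = (f(1,0),f(0,1),f(1,1))
replace slot 2: 2·(4+11) − 4 = 26 → (4,26,11)
replace slot 1: 2·(26+11) − 4 = 70 → (70,26,11)

70,26,11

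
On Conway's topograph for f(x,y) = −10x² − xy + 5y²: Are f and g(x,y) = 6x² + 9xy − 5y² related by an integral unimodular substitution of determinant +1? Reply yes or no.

D₁ = 201, D₂ = 201
river cycle of f (length 14): (5, 11, -4), (-4, 13, 2), (2, 11, -10), (-10, 9, 3), (3, 9, -10), (-10, 11, 2), (2, 13, -4), (-4, 11, 5), (5, 9, -6), (-6, 3, 8), … (4 more)
river cycle of g (length 14): (-5, 11, 4), (4, 13, -2), (-2, 11, 10), (10, 9, -3), (-3, 9, 10), (10, 11, -2), (-2, 13, 4), (4, 11, -5), (-5, 9, 6), (6, 3, -8), … (4 more)
cycles differ ⇒ inequivalent

no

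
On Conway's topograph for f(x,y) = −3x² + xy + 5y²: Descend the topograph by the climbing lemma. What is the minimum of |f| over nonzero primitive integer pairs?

descent: ρ → (5,-1,-3)
descent: ρ → (-3,7,1)  [lands on river]
river: ρ → (1,7,-3)
river: ρ → (-3,5,3)
river: ρ → (3,7,-1)
river: ρ → (-1,7,3)
river: ρ → (3,5,-3)
closes: descent 2, river 6
min |a| on river = 1

1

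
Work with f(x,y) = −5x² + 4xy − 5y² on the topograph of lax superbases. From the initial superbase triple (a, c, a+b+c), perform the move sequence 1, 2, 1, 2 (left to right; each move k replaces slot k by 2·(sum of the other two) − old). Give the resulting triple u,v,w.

start (-5,-5,-6) = (f(1,0),f(0,1),f(1,1))
replace slot 1: 2·((-5)+(-6)) − (-5) = -17 → (-17,-5,-6)
replace slot 2: 2·((-17)+(-6)) − (-5) = -41 → (-17,-41,-6)
replace slot 1: 2·((-41)+(-6)) − (-17) = -77 → (-77,-41,-6)
replace slot 2: 2·((-77)+(-6)) − (-41) = -125 → (-77,-125,-6)

-77,-125,-6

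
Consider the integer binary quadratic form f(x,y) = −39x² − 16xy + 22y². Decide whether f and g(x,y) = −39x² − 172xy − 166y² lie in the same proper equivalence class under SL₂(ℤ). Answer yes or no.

D₁ = 3688, D₂ = 3688
river cycle of f (length 38): (22, 60, -1), (-1, 60, 22), (22, 28, -33), (-33, 38, 17), (17, 30, -41), (-41, 52, 6), (6, 56, -23), (-23, 36, 26), (26, 16, -33), (-33, 50, 9), … (28 more)
river cycle of g (length 38): (-33, 28, 22), (22, 60, -1), (-1, 60, 22), (22, 28, -33), (-33, 38, 17), (17, 30, -41), (-41, 52, 6), (6, 56, -23), (-23, 36, 26), (26, 16, -33), … (28 more)
cycles coincide ⇒ equivalent

yes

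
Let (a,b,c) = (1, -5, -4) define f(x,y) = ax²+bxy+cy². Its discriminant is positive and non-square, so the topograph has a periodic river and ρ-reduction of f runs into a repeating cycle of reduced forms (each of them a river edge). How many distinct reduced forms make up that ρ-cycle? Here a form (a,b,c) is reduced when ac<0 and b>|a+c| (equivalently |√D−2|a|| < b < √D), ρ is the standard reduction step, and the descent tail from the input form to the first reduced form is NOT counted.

D = 41, ⌊√D⌋ = 6
descent: ρ → (-4,5,1)  [lands on river]
river: ρ → (1,5,-4)
river: ρ → (-4,3,2)
river: ρ → (2,5,-2)
river: ρ → (-2,3,4)
river: ρ → (4,5,-1)
river: ρ → (-1,5,4)
river: ρ → (4,3,-2)
river: ρ → (-2,5,2)
river: ρ → (2,3,-4)
ρ-cycle length = 10 (tail of 1 descent step not counted)

10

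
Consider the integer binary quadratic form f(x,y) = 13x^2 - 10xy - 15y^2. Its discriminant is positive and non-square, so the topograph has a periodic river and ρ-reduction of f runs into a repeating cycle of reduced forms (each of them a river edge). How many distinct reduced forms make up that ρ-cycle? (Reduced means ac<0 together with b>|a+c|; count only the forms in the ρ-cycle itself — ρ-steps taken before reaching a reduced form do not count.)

D = 880, ⌊√D⌋ = 29
descent: ρ → (-15,10,13)  [lands on river]
river: ρ → (13,16,-12)
river: ρ → (-12,8,17)
river: ρ → (17,26,-3)
river: ρ → (-3,28,8)
river: ρ → (8,20,-15)
ρ-cycle length = 6 (tail of 1 descent step not counted)

6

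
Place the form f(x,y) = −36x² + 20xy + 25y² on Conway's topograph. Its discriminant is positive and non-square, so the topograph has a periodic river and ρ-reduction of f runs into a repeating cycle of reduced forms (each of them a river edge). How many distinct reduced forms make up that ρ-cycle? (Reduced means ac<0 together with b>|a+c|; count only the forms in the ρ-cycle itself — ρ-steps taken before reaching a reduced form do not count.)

D = 4000, ⌊√D⌋ = 63
river: ρ → (25,30,-31)
river: ρ → (-31,32,24)
river: ρ → (24,16,-39)
river: ρ → (-39,62,1)
river: ρ → (1,62,-39)
river: ρ → (-39,16,24)
river: ρ → (24,32,-31)
river: ρ → (-31,30,25)
river: ρ → (25,20,-36)
river: ρ → (-36,52,9)
river: ρ → (9,56,-24)
river: ρ → (-24,40,25)
river: ρ → (25,60,-4)
river: ρ → (-4,60,25)
river: ρ → (25,40,-24)
river: ρ → (-24,56,9)
river: ρ → (9,52,-36)
river: ρ → (-36,20,25)
ρ-cycle length = 18 (tail of 0 descent steps not counted)

18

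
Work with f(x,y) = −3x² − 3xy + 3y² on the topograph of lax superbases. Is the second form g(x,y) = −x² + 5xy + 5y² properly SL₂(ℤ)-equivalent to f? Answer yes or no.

D₁ = 45, D₂ = 45
river cycle of f (length 2): (3, 3, -3), (-3, 3, 3)
river cycle of g (length 2): (5, 5, -1), (-1, 5, 5)
cycles differ ⇒ inequivalent

no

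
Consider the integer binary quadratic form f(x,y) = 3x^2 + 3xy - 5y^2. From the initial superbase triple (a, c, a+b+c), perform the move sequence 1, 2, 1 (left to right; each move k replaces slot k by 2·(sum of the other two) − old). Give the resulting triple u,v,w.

start (3,-5,1) = (f(1,0),f(0,1),f(1,1))
replace slot 1: 2·((-5)+1) − 3 = -11 → (-11,-5,1)
replace slot 2: 2·((-11)+1) − (-5) = -15 → (-11,-15,1)
replace slot 1: 2·((-15)+1) − (-11) = -17 → (-17,-15,1)

-17,-15,1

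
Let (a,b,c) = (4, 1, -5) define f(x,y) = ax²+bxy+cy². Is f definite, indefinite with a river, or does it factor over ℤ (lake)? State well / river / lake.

D = b²−4ac = 1² − 4·4·(-5) = 81
D = 9² is a perfect square ⇒ form factors over ℤ ⇒ lakes

lake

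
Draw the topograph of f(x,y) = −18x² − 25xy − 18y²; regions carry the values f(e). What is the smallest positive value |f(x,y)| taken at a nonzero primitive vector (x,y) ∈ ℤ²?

translate: b→-11 (≡25 mod 36), so (18,25,18)→(18,-11,11)
flip: (18,-11,11)→(11,11,18)
reduced (well bottom): (11,11,18) with a≤c, −a<b≤a
well minimum |f| = |-11| = 11 (negative-definite)

11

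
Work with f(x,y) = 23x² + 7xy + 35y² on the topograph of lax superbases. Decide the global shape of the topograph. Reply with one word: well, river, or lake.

D = b²−4ac = 7² − 4·23·35 = -3171
D < 0 ⇒ definite ⇒ every region one sign ⇒ single well

well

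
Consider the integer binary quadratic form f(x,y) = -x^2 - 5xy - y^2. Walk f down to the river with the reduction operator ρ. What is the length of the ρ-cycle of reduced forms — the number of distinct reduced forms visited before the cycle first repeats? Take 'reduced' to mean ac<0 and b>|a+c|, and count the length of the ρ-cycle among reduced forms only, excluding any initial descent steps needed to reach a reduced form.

D = 21, ⌊√D⌋ = 4
descent: ρ → (-1,3,3)  [lands on river]
river: ρ → (3,3,-1)
ρ-cycle length = 2 (tail of 1 descent step not counted)

2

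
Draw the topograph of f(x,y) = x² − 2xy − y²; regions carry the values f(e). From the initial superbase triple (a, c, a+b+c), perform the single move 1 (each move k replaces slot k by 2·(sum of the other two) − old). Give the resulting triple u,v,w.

start (1,-1,-2) = (f(1,0),f(0,1),f(1,1))
replace slot 1: 2·((-1)+(-2)) − 1 = -7 → (-7,-1,-2)

-7,-1,-2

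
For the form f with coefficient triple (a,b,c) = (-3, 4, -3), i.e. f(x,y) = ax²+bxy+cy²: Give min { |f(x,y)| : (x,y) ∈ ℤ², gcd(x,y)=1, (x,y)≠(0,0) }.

translate: b→2 (≡-4 mod 6), so (3,-4,3)→(3,2,2)
flip: (3,2,2)→(2,-2,3)
translate: b→2 (≡-2 mod 4), so (2,-2,3)→(2,2,3)
reduced (well bottom): (2,2,3) with a≤c, −a<b≤a
well minimum |f| = |-2| = 2 (negative-definite)

2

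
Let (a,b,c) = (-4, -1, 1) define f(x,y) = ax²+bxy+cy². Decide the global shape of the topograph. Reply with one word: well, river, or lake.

D = b²−4ac = (-1)² − 4·(-4)·1 = 17
D > 0 non-square ⇒ indefinite ⇒ periodic river

river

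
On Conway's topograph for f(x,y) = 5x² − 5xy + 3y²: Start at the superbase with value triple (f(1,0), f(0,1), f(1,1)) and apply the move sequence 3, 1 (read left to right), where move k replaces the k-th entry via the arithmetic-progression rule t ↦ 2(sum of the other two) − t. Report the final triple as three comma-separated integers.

start (5,3,3) = (f(1,0),f(0,1),f(1,1))
replace slot 3: 2·(5+3) − 3 = 13 → (5,3,13)
replace slot 1: 2·(3+13) − 5 = 27 → (27,3,13)

27,3,13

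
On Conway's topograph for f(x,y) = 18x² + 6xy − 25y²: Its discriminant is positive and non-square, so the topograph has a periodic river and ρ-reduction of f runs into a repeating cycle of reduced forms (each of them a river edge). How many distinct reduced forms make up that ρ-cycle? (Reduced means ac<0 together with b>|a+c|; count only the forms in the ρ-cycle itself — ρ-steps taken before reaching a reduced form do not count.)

D = 1836, ⌊√D⌋ = 42
descent: ρ → (-25,-6,18)
descent: ρ → (18,42,-1)  [lands on river]
river: ρ → (-1,42,18)
river: ρ → (18,30,-13)
river: ρ → (-13,22,26)
river: ρ → (26,30,-9)
river: ρ → (-9,42,2)
river: ρ → (2,42,-9)
river: ρ → (-9,30,26)
river: ρ → (26,22,-13)
river: ρ → (-13,30,18)
ρ-cycle length = 10 (tail of 2 descent steps not counted)

10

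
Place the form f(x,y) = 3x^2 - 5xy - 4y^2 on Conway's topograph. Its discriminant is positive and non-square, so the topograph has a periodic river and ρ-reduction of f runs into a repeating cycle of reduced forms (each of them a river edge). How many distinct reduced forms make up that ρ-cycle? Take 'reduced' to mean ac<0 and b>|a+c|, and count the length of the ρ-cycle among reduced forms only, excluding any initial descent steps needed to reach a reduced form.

D = 73, ⌊√D⌋ = 8
descent: ρ → (-4,5,3)  [lands on river]
river: ρ → (3,7,-2)
river: ρ → (-2,5,6)
river: ρ → (6,7,-1)
river: ρ → (-1,7,6)
river: ρ → (6,5,-2)
river: ρ → (-2,7,3)
river: ρ → (3,5,-4)
river: ρ → (-4,3,4)
river: ρ → (4,5,-3)
river: ρ → (-3,7,2)
river: ρ → (2,5,-6)
river: ρ → (-6,7,1)
river: ρ → (1,7,-6)
river: ρ → (-6,5,2)
river: ρ → (2,7,-3)
river: ρ → (-3,5,4)
river: ρ → (4,3,-4)
ρ-cycle length = 18 (tail of 1 descent step not counted)

18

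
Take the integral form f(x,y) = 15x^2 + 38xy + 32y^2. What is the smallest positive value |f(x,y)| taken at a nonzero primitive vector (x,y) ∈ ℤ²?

translate: b→8 (≡38 mod 30), so (15,38,32)→(15,8,9)
flip: (15,8,9)→(9,-8,15)
reduced (well bottom): (9,-8,15) with a≤c, −a<b≤a
well minimum = a = 9

9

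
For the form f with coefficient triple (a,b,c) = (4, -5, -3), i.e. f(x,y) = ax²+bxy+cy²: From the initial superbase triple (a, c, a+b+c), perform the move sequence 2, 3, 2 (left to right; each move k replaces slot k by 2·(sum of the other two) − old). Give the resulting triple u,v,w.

start (4,-3,-4) = (f(1,0),f(0,1),f(1,1))
replace slot 2: 2·(4+(-4)) − (-3) = 3 → (4,3,-4)
replace slot 3: 2·(4+3) − (-4) = 18 → (4,3,18)
replace slot 2: 2·(4+18) − 3 = 41 → (4,41,18)

4,41,18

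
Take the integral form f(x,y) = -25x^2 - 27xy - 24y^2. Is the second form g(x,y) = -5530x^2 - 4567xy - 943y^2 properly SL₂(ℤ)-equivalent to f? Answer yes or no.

D₁ = -1671, D₂ = -1671
f is negative-definite; reduce −f:
−f: translate: b→-23 (≡27 mod 50), so (25,27,24)→(25,-23,22)
−f: flip: (25,-23,22)→(22,23,25)
−f: translate: b→-21 (≡23 mod 44), so (22,23,25)→(22,-21,24)
−f: reduced (well bottom): (22,-21,24) with a≤c, −a<b≤a
flip sign back: reduced form of f is (-22,21,-24)
g is negative-definite; reduce −g:
−g: flip: (5530,4567,943)→(943,-4567,5530)
−g: translate: b→-795 (≡-4567 mod 1886), so (943,-4567,5530)→(943,-795,168)
−g: flip: (943,-795,168)→(168,795,943)
−g: translate: b→123 (≡795 mod 336), so (168,795,943)→(168,123,25)
−g: flip: (168,123,25)→(25,-123,168)
−g: translate: b→-23 (≡-123 mod 50), so (25,-123,168)→(25,-23,22)
−g: flip: (25,-23,22)→(22,23,25)
−g: translate: b→-21 (≡23 mod 44), so (22,23,25)→(22,-21,24)
−g: reduced (well bottom): (22,-21,24) with a≤c, −a<b≤a
flip sign back: reduced form of g is (-22,21,-24)
reduced forms (-22, 21, -24) vs (-22, 21, -24) ⇒ equivalent

yes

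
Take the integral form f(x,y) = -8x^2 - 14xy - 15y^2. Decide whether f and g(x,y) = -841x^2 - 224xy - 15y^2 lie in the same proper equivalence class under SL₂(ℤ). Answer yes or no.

D₁ = -284, D₂ = -284
f is negative-definite; reduce −f:
−f: translate: b→-2 (≡14 mod 16), so (8,14,15)→(8,-2,9)
−f: reduced (well bottom): (8,-2,9) with a≤c, −a<b≤a
flip sign back: reduced form of f is (-8,2,-9)
g is negative-definite; reduce −g:
−g: flip: (841,224,15)→(15,-224,841)
−g: translate: b→-14 (≡-224 mod 30), so (15,-224,841)→(15,-14,8)
−g: flip: (15,-14,8)→(8,14,15)
−g: translate: b→-2 (≡14 mod 16), so (8,14,15)→(8,-2,9)
−g: reduced (well bottom): (8,-2,9) with a≤c, −a<b≤a
flip sign back: reduced form of g is (-8,2,-9)
reduced forms (-8, 2, -9) vs (-8, 2, -9) ⇒ equivalent

yes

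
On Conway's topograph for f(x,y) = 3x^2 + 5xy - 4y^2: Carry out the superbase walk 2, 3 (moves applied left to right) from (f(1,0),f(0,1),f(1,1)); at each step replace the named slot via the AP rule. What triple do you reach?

start (3,-4,4) = (f(1,0),f(0,1),f(1,1))
replace slot 2: 2·(3+4) − (-4) = 18 → (3,18,4)
replace slot 3: 2·(3+18) − 4 = 38 → (3,18,38)

3,18,38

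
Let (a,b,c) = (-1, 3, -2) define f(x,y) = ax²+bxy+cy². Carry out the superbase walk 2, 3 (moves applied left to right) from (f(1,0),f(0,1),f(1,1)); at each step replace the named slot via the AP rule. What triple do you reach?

start (-1,-2,0) = (f(1,0),f(0,1),f(1,1))
replace slot 2: 2·((-1)+0) − (-2) = 0 → (-1,0,0)
replace slot 3: 2·((-1)+0) − 0 = -2 → (-1,0,-2)

-1,0,-2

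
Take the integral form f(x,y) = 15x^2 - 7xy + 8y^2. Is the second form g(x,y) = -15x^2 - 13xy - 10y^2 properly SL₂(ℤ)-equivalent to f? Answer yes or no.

D₁ = -431, D₂ = -431
f: flip: (15,-7,8)→(8,7,15)
f: reduced (well bottom): (8,7,15) with a≤c, −a<b≤a
g is negative-definite; reduce −g:
−g: flip: (15,13,10)→(10,-13,15)
−g: translate: b→7 (≡-13 mod 20), so (10,-13,15)→(10,7,12)
−g: reduced (well bottom): (10,7,12) with a≤c, −a<b≤a
flip sign back: reduced form of g is (-10,-7,-12)
reduced forms (8, 7, 15) vs (-10, -7, -12) ⇒ inequivalent

no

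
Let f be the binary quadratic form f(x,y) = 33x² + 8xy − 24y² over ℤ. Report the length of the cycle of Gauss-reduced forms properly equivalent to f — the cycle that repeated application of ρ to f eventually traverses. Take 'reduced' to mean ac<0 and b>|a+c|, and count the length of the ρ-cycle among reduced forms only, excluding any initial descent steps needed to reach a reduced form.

D = 3232, ⌊√D⌋ = 56
descent: ρ → (-24,40,17)  [lands on river]
river: ρ → (17,28,-36)
river: ρ → (-36,44,9)
river: ρ → (9,46,-31)
river: ρ → (-31,16,24)
river: ρ → (24,32,-23)
river: ρ → (-23,14,33)
river: ρ → (33,52,-4)
river: ρ → (-4,52,33)
river: ρ → (33,14,-23)
river: ρ → (-23,32,24)
river: ρ → (24,16,-31)
river: ρ → (-31,46,9)
river: ρ → (9,44,-36)
river: ρ → (-36,28,17)
river: ρ → (17,40,-24)
river: ρ → (-24,56,1)
river: ρ → (1,56,-24)
ρ-cycle length = 18 (tail of 1 descent step not counted)

18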